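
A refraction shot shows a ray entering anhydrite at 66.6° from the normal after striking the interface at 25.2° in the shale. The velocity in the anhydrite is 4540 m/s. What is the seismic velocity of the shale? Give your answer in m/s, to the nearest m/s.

Snell's law: sin 25.2°/V₁ = sin 66.6°/V₂.
V₁ = V₂·sin 25.2°/sin 66.6° = 4540 × 0.4639 = 2106.27 m/s.

2106 m/s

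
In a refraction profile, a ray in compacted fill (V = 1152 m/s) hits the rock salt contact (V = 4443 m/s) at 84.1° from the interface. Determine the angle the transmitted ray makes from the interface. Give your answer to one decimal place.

Angle from the normal: 90° − 84.1° = 5.9°.
Snell's law: sin θ₂ = (V₂/V₁)·sin θ₁ = (4443/1152)·sin 5.9° = 0.3964.
θ₂ = sin⁻¹(0.3964) = 23.36° (from vertical).
From the interface: 90° − 23.36° = 66.64°.

66.6°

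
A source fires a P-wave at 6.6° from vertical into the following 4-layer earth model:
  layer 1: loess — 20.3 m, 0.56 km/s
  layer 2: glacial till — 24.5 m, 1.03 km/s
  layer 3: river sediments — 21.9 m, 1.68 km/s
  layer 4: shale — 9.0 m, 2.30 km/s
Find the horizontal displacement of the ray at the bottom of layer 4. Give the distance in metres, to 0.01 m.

20.51 m

Apply Snell's law at each interface; in layer i the horizontal offset is hᵢ·tan θᵢ.
Layer 1: θ = 6.60°; offset = 20.3·tan 6.60° = 2.3488 m.
Layer 2: sin θ = 1.03·sin 6.6°/0.56 = 0.2114, θ = 12.20°; offset = 24.5·tan 12.20° = 5.2991 m.
Layer 3: sin θ = 1.68·sin 6.6°/0.56 = 0.3448, θ = 20.17°; offset = 21.9·tan 20.17° = 8.0447 m.
Layer 4: sin θ = 2.30·sin 6.6°/0.56 = 0.4721, θ = 28.17°; offset = 9.0·tan 28.17° = 4.8194 m.
Σ offsets = 20.5120 m.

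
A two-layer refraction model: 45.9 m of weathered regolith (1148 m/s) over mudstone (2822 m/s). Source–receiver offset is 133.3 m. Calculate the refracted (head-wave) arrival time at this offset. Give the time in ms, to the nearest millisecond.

120 ms

t = x/V₂ + 2h·√(V₂²−V₁²)/(V₁V₂).
√(V₂²−V₁²) = √(2822²−1148²) = 2577.9 m/s; delay term = 2·45.9·2577.9/(1148·2822) = 0.07305 s.
t = 133.3/2822 + 0.07305 = 0.12029 s.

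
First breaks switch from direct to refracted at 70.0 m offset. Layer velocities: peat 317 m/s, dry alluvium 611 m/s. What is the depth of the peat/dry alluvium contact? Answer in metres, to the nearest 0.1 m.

19.7 m

x_cross = 2h·√((V₂+V₁)/(V₂−V₁)) → h = x_cross / (2·√((V₂+V₁)/(V₂−V₁))).
√((V₂+V₁)/(V₂−V₁)) = √((611+317)/(611−317)) = 1.7766.
h = 70.0 / (2·1.7766) = 19.70 m.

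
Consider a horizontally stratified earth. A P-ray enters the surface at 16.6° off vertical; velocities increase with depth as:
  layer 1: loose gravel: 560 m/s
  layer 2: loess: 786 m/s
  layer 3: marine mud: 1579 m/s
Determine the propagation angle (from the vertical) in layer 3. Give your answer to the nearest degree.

Ray parameter p = sin 16.6° / 560 = 5.1016e-04 s/m.
sin θ_3 = p·V_3 = 5.1016e-04 × 1579 = 0.8055.
θ_3 = 53.66° from the vertical.

54°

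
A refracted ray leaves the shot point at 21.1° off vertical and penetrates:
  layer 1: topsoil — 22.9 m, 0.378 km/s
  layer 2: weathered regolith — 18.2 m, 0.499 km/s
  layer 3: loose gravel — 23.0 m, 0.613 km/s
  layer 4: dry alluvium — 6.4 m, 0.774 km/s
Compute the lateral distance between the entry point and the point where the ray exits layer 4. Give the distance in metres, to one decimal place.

Ray parameter p = sin 21.1° / 0.378 km/s = 9.5237e-01 s/km.
Layer 1: θ = 21.10°; offset = 22.9·tan 21.10° = 8.836 m.
Layer 2: sin θ = p·0.499 = 0.4752 → θ = 28.37°; offset = 18.2·tan 28.37° = 9.830 m.
Layer 3: sin θ = p·0.613 = 0.5838 → θ = 35.72°; offset = 23.0·tan 35.72° = 16.538 m.
Layer 4: sin θ = p·0.774 = 0.7371 → θ = 47.49°; offset = 6.4·tan 47.49° = 6.981 m.
Summing the layer offsets gives 42.187 m.

42.2 m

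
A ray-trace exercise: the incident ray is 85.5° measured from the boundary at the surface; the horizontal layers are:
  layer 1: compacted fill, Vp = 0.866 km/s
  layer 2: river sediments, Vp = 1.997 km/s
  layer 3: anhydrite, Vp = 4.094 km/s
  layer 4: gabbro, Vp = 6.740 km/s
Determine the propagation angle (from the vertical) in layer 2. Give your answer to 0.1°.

10.4°

From the normal: θ₁ = 90° − 85.5° = 4.5°.
Ray parameter p = sin 4.5° / 0.866 = 9.0599e-02 s/km.
sin θ_2 = p·V_2 = 9.0599e-02 × 1.997 = 0.1809.
θ_2 = arcsin 0.1809 = 10.42°.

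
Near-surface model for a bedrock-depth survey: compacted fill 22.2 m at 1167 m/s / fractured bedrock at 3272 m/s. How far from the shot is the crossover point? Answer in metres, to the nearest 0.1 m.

θ_c = arcsin(1167/3272) = 20.90°, so cos θ_c = 0.9342 and tᵢ = 2h cos θ_c/V₁ = 0.0355 s.
At crossover x/V₁ = x/V₂ + tᵢ ⇒ x = tᵢ/(1/V₁ − 1/V₂) = 0.03554/(8.5690e-04 − 3.0562e-04) = 64.48 m.

64.5 m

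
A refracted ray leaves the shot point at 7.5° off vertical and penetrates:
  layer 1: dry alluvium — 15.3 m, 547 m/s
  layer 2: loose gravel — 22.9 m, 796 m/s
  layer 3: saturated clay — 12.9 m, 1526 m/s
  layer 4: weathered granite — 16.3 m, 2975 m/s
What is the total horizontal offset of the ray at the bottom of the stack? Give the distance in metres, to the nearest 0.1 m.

Apply Snell's law at each interface; in layer i the horizontal offset is hᵢ·tan θᵢ.
Layer 1: θ = 7.50°; offset = 15.3·tan 7.50° = 2.014 m.
Layer 2: sin θ = 796·sin 7.5°/547 = 0.1899, θ = 10.95°; offset = 22.9·tan 10.95° = 4.430 m.
Layer 3: sin θ = 1526·sin 7.5°/547 = 0.3641, θ = 21.35°; offset = 12.9·tan 21.35° = 5.044 m.
Layer 4: sin θ = 2975·sin 7.5°/547 = 0.7099, θ = 45.23°; offset = 16.3·tan 45.23° = 16.430 m.
Summing the layer offsets gives 27.918 m.

27.9 m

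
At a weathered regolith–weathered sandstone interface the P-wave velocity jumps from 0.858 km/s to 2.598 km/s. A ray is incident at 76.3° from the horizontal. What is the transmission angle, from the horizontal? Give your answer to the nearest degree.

44°

Angle from the normal: 90° − 76.3° = 13.7°.
sin θ₁/V₁ = sin θ₂/V₂ ⇒ sin θ₂ = 2.598·sin 13.7°/0.858 = 2.598·0.2368/0.858 = 0.7171.
θ₂ = sin⁻¹(0.7171) = 45.82° (from vertical).
From the interface: 90° − 45.82° = 44.18°.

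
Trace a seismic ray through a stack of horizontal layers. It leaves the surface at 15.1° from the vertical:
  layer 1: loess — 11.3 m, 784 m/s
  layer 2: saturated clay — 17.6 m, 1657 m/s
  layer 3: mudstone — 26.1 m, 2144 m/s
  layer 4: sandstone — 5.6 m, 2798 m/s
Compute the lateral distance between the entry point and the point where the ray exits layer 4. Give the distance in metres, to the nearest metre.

55 m

p = sin θ₁/V₁ = sin 15.1°/784 = 3.3228e-04 s/m is conserved through the stack.
Layer 1: θ = 15.10°; offset = 11.3·tan 15.10° = 3.049 m.
Layer 2: sin θ = p·1657 = 0.5506 → θ = 33.41°; offset = 17.6·tan 33.41° = 11.608 m.
Layer 3: sin θ = p·2144 = 0.7124 → θ = 45.43°; offset = 26.1·tan 45.43° = 26.495 m.
Layer 4: sin θ = p·2798 = 0.9297 → θ = 68.39°; offset = 5.6·tan 68.39° = 14.136 m.
Total horizontal offset = 55.289 m.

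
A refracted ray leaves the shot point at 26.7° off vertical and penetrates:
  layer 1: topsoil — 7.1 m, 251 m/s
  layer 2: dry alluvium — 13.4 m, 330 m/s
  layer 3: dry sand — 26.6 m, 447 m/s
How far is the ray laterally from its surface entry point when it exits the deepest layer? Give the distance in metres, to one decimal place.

Ray parameter p = sin 26.7° / 251 m/s = 1.7901e-03 s/m.
Layer 1: θ = 26.70°; offset = 7.1·tan 26.70° = 3.571 m.
Layer 2: sin θ = p·330 = 0.5907 → θ = 36.21°; offset = 13.4·tan 36.21° = 9.811 m.
Layer 3: sin θ = p·447 = 0.8002 → θ = 53.15°; offset = 26.6·tan 53.15° = 35.489 m.
Summing the layer offsets gives 48.871 m.

48.9 m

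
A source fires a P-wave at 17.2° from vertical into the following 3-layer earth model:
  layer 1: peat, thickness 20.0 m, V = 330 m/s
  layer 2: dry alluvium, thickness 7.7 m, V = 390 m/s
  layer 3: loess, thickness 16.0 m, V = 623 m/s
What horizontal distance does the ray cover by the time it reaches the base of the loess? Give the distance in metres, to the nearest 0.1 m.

19.8 m

Apply Snell's law at each interface; in layer i the horizontal offset is hᵢ·tan θᵢ.
Layer 1: θ = 17.20°; offset = 20.0·tan 17.20° = 6.191 m.
Layer 2: sin θ = 390·sin 17.2°/330 = 0.3495, θ = 20.46°; offset = 7.7·tan 20.46° = 2.872 m.
Layer 3: sin θ = 623·sin 17.2°/330 = 0.5583, θ = 33.94°; offset = 16.0·tan 33.94° = 10.766 m.
Total horizontal offset = 19.829 m.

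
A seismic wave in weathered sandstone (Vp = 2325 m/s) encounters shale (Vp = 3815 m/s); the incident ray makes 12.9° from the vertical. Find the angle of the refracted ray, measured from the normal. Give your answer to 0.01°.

sin θ₁/V₁ = sin θ₂/V₂ ⇒ sin θ₂ = 3815·sin 12.9°/2325 = 3815·0.2233/2325 = 0.3663.
θ₂ = sin⁻¹(0.3663) = 21.49° (from vertical).

21.49°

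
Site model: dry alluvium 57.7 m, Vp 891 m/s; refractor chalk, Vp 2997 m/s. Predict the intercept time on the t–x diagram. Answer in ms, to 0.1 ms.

123.7 ms

θ_c = arcsin(V₁/V₂) = arcsin(891/2997) = 17.30°; cos θ_c = 0.9548.
tᵢ = 2h·cos θ_c / V₁ = 2·57.7·0.9548 / 891 = 0.12366 s.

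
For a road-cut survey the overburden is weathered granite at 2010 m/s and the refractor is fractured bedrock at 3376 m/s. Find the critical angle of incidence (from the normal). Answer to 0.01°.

36.54°

Critical incidence: sin θ_c = V₁/V₂ = 2010/3376 = 0.5954.
θ_c = arcsin 0.5954 = 36.54°.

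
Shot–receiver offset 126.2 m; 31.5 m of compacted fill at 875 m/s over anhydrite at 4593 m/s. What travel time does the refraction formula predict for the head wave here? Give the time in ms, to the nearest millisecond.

98 ms

θ_c = arcsin(V₁/V₂) = arcsin(875/4593) = 10.98°, cos θ_c = 0.9817.
Intercept time tᵢ = 2h cos θ_c / V₁ = 2·31.5·0.9817/875 = 0.07068 s.
t = x/V₂ + tᵢ = 126.2/4593 + 0.07068 = 0.09816 s.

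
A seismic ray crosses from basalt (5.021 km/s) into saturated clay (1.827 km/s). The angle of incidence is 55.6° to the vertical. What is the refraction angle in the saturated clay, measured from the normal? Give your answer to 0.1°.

Snell's law: sin θ₂ = (V₂/V₁)·sin θ₁ = (1.827/5.021)·sin 55.6° = 0.3002.
θ₂ = sin⁻¹(0.3002) = 17.47° (from vertical).

17.5°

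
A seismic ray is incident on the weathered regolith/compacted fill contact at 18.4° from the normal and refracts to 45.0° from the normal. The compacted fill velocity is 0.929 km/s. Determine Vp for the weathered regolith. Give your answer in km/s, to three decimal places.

0.415 km/s

sin 18.4° = 0.3156; sin 45.0° = 0.7071.
V₁ = V₂·(sin θ₁/sin θ₂) = 0.929·(0.3156/0.7071) = 0.415 km/s.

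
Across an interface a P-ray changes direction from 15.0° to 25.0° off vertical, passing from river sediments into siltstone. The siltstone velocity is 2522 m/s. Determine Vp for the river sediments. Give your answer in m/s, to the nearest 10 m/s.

sin 15.0° = 0.2588; sin 25.0° = 0.4226.
V₁ = V₂·(sin θ₁/sin θ₂) = 2522·(0.2588/0.4226) = 1544.52 m/s.

1540 m/s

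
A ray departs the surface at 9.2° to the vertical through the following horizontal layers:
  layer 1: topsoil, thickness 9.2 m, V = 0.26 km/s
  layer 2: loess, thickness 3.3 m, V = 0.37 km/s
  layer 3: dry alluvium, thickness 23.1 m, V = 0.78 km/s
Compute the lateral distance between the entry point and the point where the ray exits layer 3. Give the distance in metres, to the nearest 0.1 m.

Apply Snell's law at each interface; in layer i the horizontal offset is hᵢ·tan θᵢ.
Layer 1: θ = 9.20°; offset = 9.2·tan 9.20° = 1.490 m.
Layer 2: sin θ = 0.37·sin 9.2°/0.26 = 0.2275, θ = 13.15°; offset = 3.3·tan 13.15° = 0.771 m.
Layer 3: sin θ = 0.78·sin 9.2°/0.26 = 0.4796, θ = 28.66°; offset = 23.1·tan 28.66° = 12.627 m.
Σ offsets = 14.888 m.

14.9 m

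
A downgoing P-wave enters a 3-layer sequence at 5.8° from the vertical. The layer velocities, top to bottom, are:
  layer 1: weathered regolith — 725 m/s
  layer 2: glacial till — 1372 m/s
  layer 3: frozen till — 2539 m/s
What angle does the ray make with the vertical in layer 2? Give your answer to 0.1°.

11.0°

Ray parameter p = sin 5.8° / 725 = 1.3939e-04 s/m.
sin θ_2 = p·V_2 = 1.3939e-04 × 1372 = 0.1912.
θ_2 = arcsin 0.1912 = 11.03°.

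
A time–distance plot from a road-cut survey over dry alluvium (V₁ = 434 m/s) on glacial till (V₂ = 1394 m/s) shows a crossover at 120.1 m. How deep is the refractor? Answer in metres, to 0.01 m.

43.52 m

h = (x_cross/2)·√((V₂−V₁)/(V₂+V₁)).
(V₂−V₁)/(V₂+V₁) = (1394−434)/(1394+434) = 0.5252; √ = 0.7247.
h = (120.1/2)·0.7247 = 43.52 m.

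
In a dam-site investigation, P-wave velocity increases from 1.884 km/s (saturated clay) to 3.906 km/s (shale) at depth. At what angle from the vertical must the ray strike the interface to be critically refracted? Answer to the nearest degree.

At critical incidence the refracted ray runs along the interface (θ₂ = 90°), so sin θ_c = V₁/V₂.
θ_c = arcsin(1.884/3.906) = arcsin 0.4823 = 28.84°.

29°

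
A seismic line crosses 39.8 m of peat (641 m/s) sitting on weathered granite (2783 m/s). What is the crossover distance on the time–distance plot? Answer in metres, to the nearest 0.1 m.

100.6 m

θ_c = arcsin(641/2783) = 13.32°, so cos θ_c = 0.9731 and tᵢ = 2h cos θ_c/V₁ = 0.1208 s.
At crossover x/V₁ = x/V₂ + tᵢ ⇒ x = tᵢ/(1/V₁ − 1/V₂) = 0.12084/(1.5601e-03 − 3.5932e-04) = 100.64 m.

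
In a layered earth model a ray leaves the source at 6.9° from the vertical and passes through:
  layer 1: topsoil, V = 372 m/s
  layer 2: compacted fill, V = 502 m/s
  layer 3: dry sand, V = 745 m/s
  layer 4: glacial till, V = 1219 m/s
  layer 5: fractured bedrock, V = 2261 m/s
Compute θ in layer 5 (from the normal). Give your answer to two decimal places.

46.90°

Ray parameter p = sin 6.9° / 372 = 3.2295e-04 s/m.
sin θ_5 = p·V_5 = 3.2295e-04 × 2261 = 0.7302.
θ_5 = 46.90° from the vertical.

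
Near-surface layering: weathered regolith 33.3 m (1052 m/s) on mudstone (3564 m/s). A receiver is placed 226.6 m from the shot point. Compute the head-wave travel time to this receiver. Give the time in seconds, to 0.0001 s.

0.1241 s

θ_c = arcsin(V₁/V₂) = arcsin(1052/3564) = 17.17°, cos θ_c = 0.9554.
Intercept time tᵢ = 2h cos θ_c / V₁ = 2·33.3·0.9554/1052 = 0.06049 s.
t = x/V₂ + tᵢ = 226.6/3564 + 0.06049 = 0.12407 s.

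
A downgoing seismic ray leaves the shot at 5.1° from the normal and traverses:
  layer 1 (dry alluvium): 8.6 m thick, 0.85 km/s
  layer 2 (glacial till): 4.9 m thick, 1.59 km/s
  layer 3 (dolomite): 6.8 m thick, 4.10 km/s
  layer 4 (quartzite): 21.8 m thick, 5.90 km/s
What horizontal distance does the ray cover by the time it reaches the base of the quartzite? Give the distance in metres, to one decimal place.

p = sin θ₁/V₁ = sin 5.1°/0.85 = 1.0458e-01 s/km is conserved through the stack.
Layer 1: θ = 5.10°; offset = 8.6·tan 5.10° = 0.768 m.
Layer 2: sin θ = p·1.59 = 0.1663 → θ = 9.57°; offset = 4.9·tan 9.57° = 0.826 m.
Layer 3: sin θ = p·4.10 = 0.4288 → θ = 25.39°; offset = 6.8·tan 25.39° = 3.227 m.
Layer 4: sin θ = p·5.90 = 0.6170 → θ = 38.10°; offset = 21.8·tan 38.10° = 17.093 m.
Total horizontal offset = 21.914 m.

21.9 m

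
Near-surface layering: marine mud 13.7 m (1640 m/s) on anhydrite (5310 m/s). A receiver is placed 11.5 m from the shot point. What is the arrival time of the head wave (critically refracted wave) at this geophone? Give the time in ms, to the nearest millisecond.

t = x/V₂ + 2h·√(V₂²−V₁²)/(V₁V₂).
√(V₂²−V₁²) = √(5310²−1640²) = 5050.4 m/s; delay term = 2·13.7·5050.4/(1640·5310) = 0.01589 s.
t = 11.5/5310 + 0.01589 = 0.01806 s.

18 ms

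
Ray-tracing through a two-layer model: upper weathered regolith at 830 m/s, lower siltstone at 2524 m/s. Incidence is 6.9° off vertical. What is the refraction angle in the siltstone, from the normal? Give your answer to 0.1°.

Snell's law: sin θ₂ = (V₂/V₁)·sin θ₁ = (2524/830)·sin 6.9° = 0.3653.
θ₂ = sin⁻¹(0.3653) = 21.43° (from vertical).

21.4°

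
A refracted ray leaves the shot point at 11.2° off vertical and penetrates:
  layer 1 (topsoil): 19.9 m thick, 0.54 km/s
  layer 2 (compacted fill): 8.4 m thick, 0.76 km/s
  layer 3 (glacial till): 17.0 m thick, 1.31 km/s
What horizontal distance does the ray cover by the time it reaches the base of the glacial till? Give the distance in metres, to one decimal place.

p = sin θ₁/V₁ = sin 11.2°/0.54 = 3.5969e-01 s/km is conserved through the stack.
Layer 1: θ = 11.20°; offset = 19.9·tan 11.20° = 3.940 m.
Layer 2: sin θ = p·0.76 = 0.2734 → θ = 15.86°; offset = 8.4·tan 15.86° = 2.387 m.
Layer 3: sin θ = p·1.31 = 0.4712 → θ = 28.11°; offset = 17.0·tan 28.11° = 9.082 m.
Summing the layer offsets gives 15.409 m.

15.4 m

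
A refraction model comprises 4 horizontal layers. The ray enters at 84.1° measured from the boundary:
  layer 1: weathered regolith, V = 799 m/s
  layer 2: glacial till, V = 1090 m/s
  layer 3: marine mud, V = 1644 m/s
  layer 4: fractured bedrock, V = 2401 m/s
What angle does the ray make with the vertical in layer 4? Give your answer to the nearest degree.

From the normal: θ₁ = 90° − 84.1° = 5.9°.
Snell's law across each interface conserves sin θ / V, so sin θ_4 = V_4·sin θ₁/V₁.
sin θ_4 = 2401 × sin 5.9° / 799 = 0.3089.
θ_4 = arcsin 0.3089 = 17.99°.

18°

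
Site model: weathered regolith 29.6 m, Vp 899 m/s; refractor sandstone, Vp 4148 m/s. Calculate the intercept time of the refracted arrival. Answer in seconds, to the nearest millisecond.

tᵢ = 2h·√(V₂²−V₁²)/(V₁V₂).
√(V₂²−V₁²) = √(4148²−899²) = 4049.4 m/s.
tᵢ = 2·29.6·4049.4/(899·4148) = 0.06429 s.

0.064 s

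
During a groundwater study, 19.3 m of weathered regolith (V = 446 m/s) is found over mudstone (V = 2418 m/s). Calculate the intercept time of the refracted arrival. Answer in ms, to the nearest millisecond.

tᵢ = 2h·√(V₂²−V₁²)/(V₁V₂).
√(V₂²−V₁²) = √(2418²−446²) = 2376.5 m/s.
tᵢ = 2·19.3·2376.5/(446·2418) = 0.08506 s.

85 ms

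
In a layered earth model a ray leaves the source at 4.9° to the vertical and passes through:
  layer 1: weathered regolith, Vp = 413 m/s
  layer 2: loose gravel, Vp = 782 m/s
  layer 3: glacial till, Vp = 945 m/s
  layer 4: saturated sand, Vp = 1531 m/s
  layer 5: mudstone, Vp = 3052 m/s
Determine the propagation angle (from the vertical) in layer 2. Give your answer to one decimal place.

Ray parameter p = sin 4.9° / 413 = 2.0682e-04 s/m.
sin θ_2 = p·V_2 = 2.0682e-04 × 782 = 0.1617.
θ_2 = 9.31° from the vertical.

9.3°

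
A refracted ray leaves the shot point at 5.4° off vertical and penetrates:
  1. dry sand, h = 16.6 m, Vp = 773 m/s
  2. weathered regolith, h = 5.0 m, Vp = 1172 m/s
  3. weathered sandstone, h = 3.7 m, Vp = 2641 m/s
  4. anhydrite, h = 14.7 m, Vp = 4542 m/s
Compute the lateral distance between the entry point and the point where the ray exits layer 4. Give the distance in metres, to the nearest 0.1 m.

13.3 m

Apply Snell's law at each interface; in layer i the horizontal offset is hᵢ·tan θᵢ.
Layer 1: θ = 5.40°; offset = 16.6·tan 5.40° = 1.569 m.
Layer 2: sin θ = 1172·sin 5.4°/773 = 0.1427, θ = 8.20°; offset = 5.0·tan 8.20° = 0.721 m.
Layer 3: sin θ = 2641·sin 5.4°/773 = 0.3215, θ = 18.76°; offset = 3.7·tan 18.76° = 1.256 m.
Layer 4: sin θ = 4542·sin 5.4°/773 = 0.5530, θ = 33.57°; offset = 14.7·tan 33.57° = 9.756 m.
Σ offsets = 13.302 m.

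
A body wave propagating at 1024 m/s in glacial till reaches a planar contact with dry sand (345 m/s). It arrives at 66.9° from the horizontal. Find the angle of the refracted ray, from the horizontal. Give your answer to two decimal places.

82.40°

Angle from the normal: 90° − 66.9° = 23.1°.
Snell's law: sin θ₂ = (V₂/V₁)·sin θ₁ = (345/1024)·sin 23.1° = 0.1322.
θ₂ = sin⁻¹(0.1322) = 7.60° (from vertical).
From the interface: 90° − 7.60° = 82.40°.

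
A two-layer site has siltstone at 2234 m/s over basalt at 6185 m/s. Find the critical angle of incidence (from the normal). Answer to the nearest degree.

At critical incidence the refracted ray runs along the interface (θ₂ = 90°), so sin θ_c = V₁/V₂.
θ_c = arcsin(2234/6185) = arcsin 0.3612 = 21.17°.

21°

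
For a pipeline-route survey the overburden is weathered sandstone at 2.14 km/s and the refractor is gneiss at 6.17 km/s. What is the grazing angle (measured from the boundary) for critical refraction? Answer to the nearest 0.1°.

Critical incidence: sin θ_c = V₁/V₂ = 2.14/6.17 = 0.3468.
θ_c = arcsin 0.3468 = 20.29°.
Measured from the interface: 90° − 20.29° = 69.71°.

69.7°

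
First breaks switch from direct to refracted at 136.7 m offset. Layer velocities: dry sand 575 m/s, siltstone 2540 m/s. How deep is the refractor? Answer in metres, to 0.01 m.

h = (x_cross/2)·√((V₂−V₁)/(V₂+V₁)).
(V₂−V₁)/(V₂+V₁) = (2540−575)/(2540+575) = 0.6308; √ = 0.7942.
h = (136.7/2)·0.7942 = 54.29 m.

54.29 m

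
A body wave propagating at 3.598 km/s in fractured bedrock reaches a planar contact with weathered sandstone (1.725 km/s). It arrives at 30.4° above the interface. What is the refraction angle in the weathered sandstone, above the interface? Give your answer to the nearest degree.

66°

Convert to the normal: θ₁ = 90° − 30.4° = 59.6°.
Snell's law: sin θ₂ = (V₂/V₁)·sin θ₁ = (1.725/3.598)·sin 59.6° = 0.4135.
θ₂ = sin⁻¹(0.4135) = 24.43° (from vertical).
From the interface: 90° − 24.43° = 65.57°.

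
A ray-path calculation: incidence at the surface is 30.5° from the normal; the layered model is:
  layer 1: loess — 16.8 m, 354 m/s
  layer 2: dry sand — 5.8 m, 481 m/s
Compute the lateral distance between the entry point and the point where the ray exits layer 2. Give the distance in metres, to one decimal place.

Ray parameter p = sin 30.5° / 354 m/s = 1.4337e-03 s/m.
Layer 1: θ = 30.50°; offset = 16.8·tan 30.50° = 9.896 m.
Layer 2: sin θ = p·481 = 0.6896 → θ = 43.60°; offset = 5.8·tan 43.60° = 5.523 m.
Σ offsets = 15.419 m.

15.4 m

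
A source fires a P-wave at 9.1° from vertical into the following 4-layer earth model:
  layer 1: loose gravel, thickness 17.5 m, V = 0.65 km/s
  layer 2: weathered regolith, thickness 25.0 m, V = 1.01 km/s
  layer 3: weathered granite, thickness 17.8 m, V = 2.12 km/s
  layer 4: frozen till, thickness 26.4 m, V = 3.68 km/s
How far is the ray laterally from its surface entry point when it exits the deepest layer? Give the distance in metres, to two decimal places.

72.95 m

p = sin θ₁/V₁ = sin 9.1°/0.65 = 2.4332e-01 s/km is conserved through the stack.
Layer 1: θ = 9.10°; offset = 17.5·tan 9.10° = 2.8030 m.
Layer 2: sin θ = p·1.01 = 0.2458 → θ = 14.23°; offset = 25.0·tan 14.23° = 6.3382 m.
Layer 3: sin θ = p·2.12 = 0.5158 → θ = 31.05°; offset = 17.8·tan 31.05° = 10.7180 m.
Layer 4: sin θ = p·3.68 = 0.8954 → θ = 63.56°; offset = 26.4·tan 63.56° = 53.0944 m.
Summing the layer offsets gives 72.9536 m.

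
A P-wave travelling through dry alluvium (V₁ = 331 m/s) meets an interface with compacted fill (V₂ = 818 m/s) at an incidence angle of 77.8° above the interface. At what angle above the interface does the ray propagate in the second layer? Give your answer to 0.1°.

58.5°

Convert to the normal: θ₁ = 90° − 77.8° = 12.2°.
Snell's law: sin θ₂ = (V₂/V₁)·sin θ₁ = (818/331)·sin 12.2° = 0.5222.
θ₂ = arcsin 0.5222 = 31.48° from the normal.
From the interface: 90° − 31.48° = 58.52°.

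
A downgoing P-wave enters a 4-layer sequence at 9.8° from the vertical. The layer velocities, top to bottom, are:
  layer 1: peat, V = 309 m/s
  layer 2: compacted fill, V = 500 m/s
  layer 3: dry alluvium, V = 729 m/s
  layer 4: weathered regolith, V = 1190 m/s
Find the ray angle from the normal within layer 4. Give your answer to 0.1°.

Ray parameter p = sin 9.8° / 309 = 5.5084e-04 s/m.
sin θ_4 = p·V_4 = 5.5084e-04 × 1190 = 0.6555.
θ_4 = 40.96° from the vertical.

41.0°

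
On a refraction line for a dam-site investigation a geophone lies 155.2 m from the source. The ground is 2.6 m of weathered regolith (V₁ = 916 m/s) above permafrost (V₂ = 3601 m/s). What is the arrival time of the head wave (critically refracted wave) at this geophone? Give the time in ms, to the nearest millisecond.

t = x/V₂ + 2h·√(V₂²−V₁²)/(V₁V₂).
√(V₂²−V₁²) = √(3601²−916²) = 3482.5 m/s; delay term = 2·2.6·3482.5/(916·3601) = 0.00549 s.
t = 155.2/3601 + 0.00549 = 0.04859 s.

49 ms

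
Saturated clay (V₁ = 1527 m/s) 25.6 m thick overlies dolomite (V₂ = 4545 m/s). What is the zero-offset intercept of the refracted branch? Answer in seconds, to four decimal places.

θ_c = arcsin(V₁/V₂) = arcsin(1527/4545) = 19.63°; cos θ_c = 0.9419.
tᵢ = 2h·cos θ_c / V₁ = 2·25.6·0.9419 / 1527 = 0.03158 s.

0.0316 s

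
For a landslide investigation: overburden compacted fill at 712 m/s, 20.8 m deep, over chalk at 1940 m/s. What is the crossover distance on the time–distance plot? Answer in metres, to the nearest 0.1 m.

61.1 m

x_cross = 2h·√((V₂+V₁)/(V₂−V₁)).
(V₂+V₁)/(V₂−V₁) = (1940+712)/(1940−712) = 2.1596; √ = 1.4696.
x_cross = 2·20.8·1.4696 = 61.13 m.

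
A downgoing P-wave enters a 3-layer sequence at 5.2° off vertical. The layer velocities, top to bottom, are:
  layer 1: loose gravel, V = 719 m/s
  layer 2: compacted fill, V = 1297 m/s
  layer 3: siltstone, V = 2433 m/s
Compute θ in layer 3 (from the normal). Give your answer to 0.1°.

17.9°

Snell's law across each interface conserves sin θ / V, so sin θ_3 = V_3·sin θ₁/V₁.
sin θ_3 = 2433 × sin 5.2° / 719 = 0.3067.
θ_3 = arcsin 0.3067 = 17.86°.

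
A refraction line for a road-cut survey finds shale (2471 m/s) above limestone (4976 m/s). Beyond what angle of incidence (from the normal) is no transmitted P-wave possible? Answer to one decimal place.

At critical incidence the refracted ray runs along the interface (θ₂ = 90°), so sin θ_c = V₁/V₂.
θ_c = arcsin(2471/4976) = arcsin 0.4966 = 29.77°.

29.8°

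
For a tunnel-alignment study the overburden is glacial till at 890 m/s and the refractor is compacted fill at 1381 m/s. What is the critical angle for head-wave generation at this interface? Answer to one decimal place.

Critical incidence: sin θ_c = V₁/V₂ = 890/1381 = 0.6445.
θ_c = arcsin 0.6445 = 40.13°.

40.1°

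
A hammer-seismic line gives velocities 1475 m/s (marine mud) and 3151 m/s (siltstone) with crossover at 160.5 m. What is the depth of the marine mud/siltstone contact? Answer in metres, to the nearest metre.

x_cross = 2h·√((V₂+V₁)/(V₂−V₁)) → h = x_cross / (2·√((V₂+V₁)/(V₂−V₁))).
√((V₂+V₁)/(V₂−V₁)) = √((3151+1475)/(3151−1475)) = 1.6614.
h = 160.5 / (2·1.6614) = 48.30 m.

48 m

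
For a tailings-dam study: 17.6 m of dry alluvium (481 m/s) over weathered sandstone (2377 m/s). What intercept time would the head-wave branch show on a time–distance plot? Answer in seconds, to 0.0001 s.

tᵢ = 2h·√(V₂²−V₁²)/(V₁V₂).
√(V₂²−V₁²) = √(2377²−481²) = 2327.8 m/s.
tᵢ = 2·17.6·2327.8/(481·2377) = 0.07167 s.

0.0717 s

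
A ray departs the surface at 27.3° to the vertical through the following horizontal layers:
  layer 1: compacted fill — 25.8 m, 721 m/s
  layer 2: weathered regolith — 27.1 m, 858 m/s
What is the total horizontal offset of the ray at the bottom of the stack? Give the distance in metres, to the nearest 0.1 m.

p = sin θ₁/V₁ = sin 27.3°/721 = 6.3613e-04 s/m is conserved through the stack.
Layer 1: θ = 27.30°; offset = 25.8·tan 27.30° = 13.316 m.
Layer 2: sin θ = p·858 = 0.5458 → θ = 33.08°; offset = 27.1·tan 33.08° = 17.652 m.
Summing the layer offsets gives 30.969 m.

31.0 m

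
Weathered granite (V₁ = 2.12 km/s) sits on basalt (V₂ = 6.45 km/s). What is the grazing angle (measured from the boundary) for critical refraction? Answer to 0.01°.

Critical incidence: sin θ_c = V₁/V₂ = 2.12/6.45 = 0.3287.
θ_c = arcsin 0.3287 = 19.19°.
Measured from the interface: 90° − 19.19° = 70.81°.

70.81°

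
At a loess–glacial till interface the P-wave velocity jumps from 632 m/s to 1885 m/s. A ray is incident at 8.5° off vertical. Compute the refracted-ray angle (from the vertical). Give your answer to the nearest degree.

26°

sin θ₁/V₁ = sin θ₂/V₂ ⇒ sin θ₂ = 1885·sin 8.5°/632 = 1885·0.1478/632 = 0.4409.
θ₂ = arcsin 0.4409 = 26.16° from the normal.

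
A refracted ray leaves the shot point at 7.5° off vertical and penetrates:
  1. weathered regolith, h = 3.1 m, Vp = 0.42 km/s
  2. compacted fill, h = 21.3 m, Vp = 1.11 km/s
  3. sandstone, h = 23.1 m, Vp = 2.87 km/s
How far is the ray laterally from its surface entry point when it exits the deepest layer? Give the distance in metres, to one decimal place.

53.8 m

p = sin θ₁/V₁ = sin 7.5°/0.42 = 3.1078e-01 s/km is conserved through the stack.
Layer 1: θ = 7.50°; offset = 3.1·tan 7.50° = 0.408 m.
Layer 2: sin θ = p·1.11 = 0.3450 → θ = 20.18°; offset = 21.3·tan 20.18° = 7.828 m.
Layer 3: sin θ = p·2.87 = 0.8919 → θ = 63.12°; offset = 23.1·tan 63.12° = 45.565 m.
Summing the layer offsets gives 53.802 m.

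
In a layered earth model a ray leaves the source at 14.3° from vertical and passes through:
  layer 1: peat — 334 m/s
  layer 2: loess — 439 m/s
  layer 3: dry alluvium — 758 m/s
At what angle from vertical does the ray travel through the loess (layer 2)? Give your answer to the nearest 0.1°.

Ray parameter p = sin 14.3° / 334 = 7.3952e-04 s/m.
sin θ_2 = p·V_2 = 7.3952e-04 × 439 = 0.3246.
θ_2 = arcsin 0.3246 = 18.94°.

18.9°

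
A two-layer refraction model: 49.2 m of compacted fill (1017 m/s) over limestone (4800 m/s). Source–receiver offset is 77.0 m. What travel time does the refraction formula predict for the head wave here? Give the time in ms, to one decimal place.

θ_c = arcsin(V₁/V₂) = arcsin(1017/4800) = 12.23°, cos θ_c = 0.9773.
Intercept time tᵢ = 2h cos θ_c / V₁ = 2·49.2·0.9773/1017 = 0.09456 s.
t = x/V₂ + tᵢ = 77.0/4800 + 0.09456 = 0.11060 s.

110.6 ms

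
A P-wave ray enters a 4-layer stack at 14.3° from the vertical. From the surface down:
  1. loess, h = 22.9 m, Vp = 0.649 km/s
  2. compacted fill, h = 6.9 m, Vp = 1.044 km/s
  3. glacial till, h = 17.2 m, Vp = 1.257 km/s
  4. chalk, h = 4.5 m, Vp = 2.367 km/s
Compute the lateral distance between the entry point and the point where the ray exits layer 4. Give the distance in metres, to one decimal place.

27.5 m

Apply Snell's law at each interface; in layer i the horizontal offset is hᵢ·tan θᵢ.
Layer 1: θ = 14.30°; offset = 22.9·tan 14.30° = 5.837 m.
Layer 2: sin θ = 1.044·sin 14.3°/0.649 = 0.3973, θ = 23.41°; offset = 6.9·tan 23.41° = 2.988 m.
Layer 3: sin θ = 1.257·sin 14.3°/0.649 = 0.4784, θ = 28.58°; offset = 17.2·tan 28.58° = 9.370 m.
Layer 4: sin θ = 2.367·sin 14.3°/0.649 = 0.9008, θ = 64.27°; offset = 4.5·tan 64.27° = 9.337 m.
Summing the layer offsets gives 27.532 m.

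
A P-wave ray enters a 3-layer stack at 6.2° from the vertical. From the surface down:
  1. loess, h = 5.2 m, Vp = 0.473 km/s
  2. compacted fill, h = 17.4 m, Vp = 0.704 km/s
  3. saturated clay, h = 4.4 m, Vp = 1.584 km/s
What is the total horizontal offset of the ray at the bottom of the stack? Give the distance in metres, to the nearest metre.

5 m

Ray parameter p = sin 6.2° / 0.473 km/s = 2.2833e-01 s/km.
Layer 1: θ = 6.20°; offset = 5.2·tan 6.20° = 0.565 m.
Layer 2: sin θ = p·0.704 = 0.1607 → θ = 9.25°; offset = 17.4·tan 9.25° = 2.834 m.
Layer 3: sin θ = p·1.584 = 0.3617 → θ = 21.20°; offset = 4.4·tan 21.20° = 1.707 m.
Σ offsets = 5.106 m.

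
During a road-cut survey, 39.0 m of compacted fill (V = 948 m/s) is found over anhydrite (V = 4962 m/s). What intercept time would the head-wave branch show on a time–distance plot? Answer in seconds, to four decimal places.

tᵢ = 2h·√(V₂²−V₁²)/(V₁V₂).
√(V₂²−V₁²) = √(4962²−948²) = 4870.6 m/s.
tᵢ = 2·39.0·4870.6/(948·4962) = 0.08076 s.

0.0808 s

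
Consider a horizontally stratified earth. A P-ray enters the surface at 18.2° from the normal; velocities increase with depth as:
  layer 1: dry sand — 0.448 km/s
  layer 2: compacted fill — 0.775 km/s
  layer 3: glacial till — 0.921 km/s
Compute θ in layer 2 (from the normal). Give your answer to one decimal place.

32.7°

Ray parameter p = sin 18.2° / 0.448 = 6.9718e-01 s/km.
sin θ_2 = p·V_2 = 6.9718e-01 × 0.775 = 0.5403.
θ_2 = arcsin 0.5403 = 32.70°.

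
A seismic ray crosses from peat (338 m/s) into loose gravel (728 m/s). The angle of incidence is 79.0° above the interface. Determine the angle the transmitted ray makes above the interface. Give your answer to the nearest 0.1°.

65.7°

Convert to the normal: θ₁ = 90° − 79.0° = 11.0°.
Snell's law: sin θ₂ = (V₂/V₁)·sin θ₁ = (728/338)·sin 11.0° = 0.4110.
θ₂ = arcsin 0.4110 = 24.27° from the normal.
From the interface: 90° − 24.27° = 65.73°.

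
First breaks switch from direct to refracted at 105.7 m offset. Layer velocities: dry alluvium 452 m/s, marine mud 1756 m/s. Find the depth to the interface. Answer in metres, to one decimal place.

40.6 m

h = (x_cross/2)·√((V₂−V₁)/(V₂+V₁)).
(V₂−V₁)/(V₂+V₁) = (1756−452)/(1756+452) = 0.5906; √ = 0.7685.
h = (105.7/2)·0.7685 = 40.61 m.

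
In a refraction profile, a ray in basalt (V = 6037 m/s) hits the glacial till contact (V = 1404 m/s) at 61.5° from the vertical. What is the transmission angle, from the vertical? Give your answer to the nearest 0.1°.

Snell's law: sin θ₂ = (V₂/V₁)·sin θ₁ = (1404/6037)·sin 61.5° = 0.2044.
θ₂ = sin⁻¹(0.2044) = 11.79° (from vertical).

11.8°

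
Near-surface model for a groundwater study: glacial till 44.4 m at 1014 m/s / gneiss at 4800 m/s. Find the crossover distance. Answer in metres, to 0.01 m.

110.04 m

x_cross = 2h·√((V₂+V₁)/(V₂−V₁)).
(V₂+V₁)/(V₂−V₁) = (4800+1014)/(4800−1014) = 1.5357; √ = 1.2392.
x_cross = 2·44.4·1.2392 = 110.04 m.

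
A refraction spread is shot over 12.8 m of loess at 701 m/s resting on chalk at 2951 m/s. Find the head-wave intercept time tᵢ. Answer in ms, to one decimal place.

tᵢ = 2h·√(V₂²−V₁²)/(V₁V₂).
√(V₂²−V₁²) = √(2951²−701²) = 2866.5 m/s.
tᵢ = 2·12.8·2866.5/(701·2951) = 0.03547 s.

35.5 ms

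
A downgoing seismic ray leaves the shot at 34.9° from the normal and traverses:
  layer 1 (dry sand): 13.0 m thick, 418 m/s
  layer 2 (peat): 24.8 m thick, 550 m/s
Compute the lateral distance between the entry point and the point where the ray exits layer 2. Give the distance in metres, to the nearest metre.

37 m

Ray parameter p = sin 34.9° / 418 m/s = 1.3688e-03 s/m.
Layer 1: θ = 34.90°; offset = 13.0·tan 34.90° = 9.069 m.
Layer 2: sin θ = p·550 = 0.7528 → θ = 48.84°; offset = 24.8·tan 48.84° = 28.364 m.
Total horizontal offset = 37.433 m.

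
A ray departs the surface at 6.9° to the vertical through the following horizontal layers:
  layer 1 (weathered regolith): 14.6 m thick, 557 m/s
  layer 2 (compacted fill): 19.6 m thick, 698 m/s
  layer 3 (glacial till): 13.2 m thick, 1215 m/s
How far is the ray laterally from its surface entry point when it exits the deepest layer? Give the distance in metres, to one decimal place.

8.3 m

Ray parameter p = sin 6.9° / 557 m/s = 2.1569e-04 s/m.
Layer 1: θ = 6.90°; offset = 14.6·tan 6.90° = 1.767 m.
Layer 2: sin θ = p·698 = 0.1505 → θ = 8.66°; offset = 19.6·tan 8.66° = 2.985 m.
Layer 3: sin θ = p·1215 = 0.2621 → θ = 15.19°; offset = 13.2·tan 15.19° = 3.584 m.
Total horizontal offset = 8.336 m.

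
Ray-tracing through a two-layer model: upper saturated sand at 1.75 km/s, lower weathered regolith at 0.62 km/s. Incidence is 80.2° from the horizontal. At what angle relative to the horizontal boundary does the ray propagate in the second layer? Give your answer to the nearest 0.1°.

86.5°

Angle from the normal: 90° − 80.2° = 9.8°.
Snell's law: sin θ₂ = (V₂/V₁)·sin θ₁ = (0.62/1.75)·sin 9.8° = 0.0603.
θ₂ = arcsin 0.0603 = 3.46° from the normal.
From the interface: 90° − 3.46° = 86.54°.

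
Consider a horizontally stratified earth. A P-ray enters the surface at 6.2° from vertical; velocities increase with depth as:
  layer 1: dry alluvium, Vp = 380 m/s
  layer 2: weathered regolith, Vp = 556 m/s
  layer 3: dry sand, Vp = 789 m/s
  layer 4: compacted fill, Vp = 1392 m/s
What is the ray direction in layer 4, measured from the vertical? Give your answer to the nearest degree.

23°

Ray parameter p = sin 6.2° / 380 = 2.8421e-04 s/m.
sin θ_4 = p·V_4 = 2.8421e-04 × 1392 = 0.3956.
θ_4 = 23.30° from the vertical.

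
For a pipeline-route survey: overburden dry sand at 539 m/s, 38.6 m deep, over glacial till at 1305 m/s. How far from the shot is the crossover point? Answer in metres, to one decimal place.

119.8 m

x_cross = 2h·√((V₂+V₁)/(V₂−V₁)).
(V₂+V₁)/(V₂−V₁) = (1305+539)/(1305−539) = 2.4073; √ = 1.5516.
x_cross = 2·38.6·1.5516 = 119.78 m.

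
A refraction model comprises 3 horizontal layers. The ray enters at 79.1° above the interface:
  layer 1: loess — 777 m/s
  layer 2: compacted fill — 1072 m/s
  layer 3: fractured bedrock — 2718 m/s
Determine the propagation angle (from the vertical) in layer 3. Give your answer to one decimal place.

From the normal: θ₁ = 90° − 79.1° = 10.9°.
Snell's law across each interface conserves sin θ / V, so sin θ_3 = V_3·sin θ₁/V₁.
sin θ_3 = 2718 × sin 10.9° / 777 = 0.6615.
θ_3 = 41.41° from the vertical.

41.4°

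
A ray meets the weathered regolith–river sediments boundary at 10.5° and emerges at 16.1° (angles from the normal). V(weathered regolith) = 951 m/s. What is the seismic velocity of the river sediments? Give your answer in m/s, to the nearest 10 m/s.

sin 10.5° = 0.1822; sin 16.1° = 0.2773.
V₂ = V₁·(sin θ₂/sin θ₁) = 951·(0.2773/0.1822) = 1447.17 m/s.

1450 m/s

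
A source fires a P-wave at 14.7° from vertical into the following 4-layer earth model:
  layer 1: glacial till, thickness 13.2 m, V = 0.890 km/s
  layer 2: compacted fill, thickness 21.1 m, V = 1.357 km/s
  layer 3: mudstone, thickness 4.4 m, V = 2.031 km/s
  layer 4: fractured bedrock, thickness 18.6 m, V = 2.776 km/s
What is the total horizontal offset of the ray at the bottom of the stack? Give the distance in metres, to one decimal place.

39.5 m

Ray parameter p = sin 14.7° / 0.890 km/s = 2.8512e-01 s/km.
Layer 1: θ = 14.70°; offset = 13.2·tan 14.70° = 3.463 m.
Layer 2: sin θ = p·1.357 = 0.3869 → θ = 22.76°; offset = 21.1·tan 22.76° = 8.853 m.
Layer 3: sin θ = p·2.031 = 0.5791 → θ = 35.39°; offset = 4.4·tan 35.39° = 3.125 m.
Layer 4: sin θ = p·2.776 = 0.7915 → θ = 52.33°; offset = 18.6·tan 52.33° = 24.088 m.
Total horizontal offset = 39.529 m.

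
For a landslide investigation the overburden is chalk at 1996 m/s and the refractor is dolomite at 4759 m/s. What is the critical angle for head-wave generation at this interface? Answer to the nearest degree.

At critical incidence the refracted ray runs along the interface (θ₂ = 90°), so sin θ_c = V₁/V₂.
θ_c = arcsin(1996/4759) = arcsin 0.4194 = 24.80°.

25°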